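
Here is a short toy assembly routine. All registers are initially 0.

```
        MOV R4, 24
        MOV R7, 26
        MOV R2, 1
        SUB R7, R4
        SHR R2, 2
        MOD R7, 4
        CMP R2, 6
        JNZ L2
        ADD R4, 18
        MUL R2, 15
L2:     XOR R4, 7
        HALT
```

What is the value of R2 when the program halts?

0

after MOV R4, 24: R4=24
after MOV R7, 26: R7=26
after MOV R2, 1: R2=1
after SUB R7, R4: R7=26-24=2
after SHR R2, 2: R2=1>>2=0
after MOD R7, 4: R7=2%4=2
CMP R2, 6  (cmp 0,6)
JNZ L2: taken
after XOR R4, 7: R4=24^7=31
halt.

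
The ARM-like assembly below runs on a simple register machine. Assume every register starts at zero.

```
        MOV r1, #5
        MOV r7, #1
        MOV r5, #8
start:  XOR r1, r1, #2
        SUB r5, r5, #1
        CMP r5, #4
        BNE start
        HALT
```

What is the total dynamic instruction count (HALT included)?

20

after MOV r1, #5: r1=5
after MOV r7, #1: r7=1
after MOV r5, #8: r5=8
after XOR r1, r1, #2: r1=5^2=7
after SUB r5, r5, #1: r5=8-1=7
CMP r5, #4  (cmp 7,4)
BNE start: taken
after XOR r1, r1, #2: r1=7^2=5
after SUB r5, r5, #1: r5=7-1=6
CMP r5, #4  (cmp 6,4)
BNE start: taken
after XOR r1, r1, #2: r1=5^2=7
after SUB r5, r5, #1: r5=6-1=5
CMP r5, #4  (cmp 5,4)
BNE start: taken
after XOR r1, r1, #2: r1=7^2=5
after SUB r5, r5, #1: r5=5-1=4
CMP r5, #4  (cmp 4,4)
BNE start: not taken
halt.
Total executed instructions: 20.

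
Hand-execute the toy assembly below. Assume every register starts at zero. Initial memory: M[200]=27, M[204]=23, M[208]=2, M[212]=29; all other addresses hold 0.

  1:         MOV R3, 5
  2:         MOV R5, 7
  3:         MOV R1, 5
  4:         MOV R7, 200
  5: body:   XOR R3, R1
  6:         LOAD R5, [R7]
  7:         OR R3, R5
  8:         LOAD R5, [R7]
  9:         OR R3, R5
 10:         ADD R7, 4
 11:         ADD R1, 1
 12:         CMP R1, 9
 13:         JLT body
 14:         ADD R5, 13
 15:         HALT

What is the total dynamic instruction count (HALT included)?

42

R3=5
R5=7
R1=5
R7=200
R3=5^5=0
R5=M[200]=27
R3=0|27=27
R5=M[200]=27
R3=27|27=27
R7=200+4=204
R1=5+1=6
CMP R1, 9  (cmp 6,9)
JLT body: taken
R3=27^6=29
R5=M[204]=23
R3=29|23=31
R5=M[204]=23
R3=31|23=31
R7=204+4=208
R1=6+1=7
CMP R1, 9  (cmp 7,9)
JLT body: taken
R3=31^7=24
R5=M[208]=2
R3=24|2=26
R5=M[208]=2
R3=26|2=26
R7=208+4=212
R1=7+1=8
CMP R1, 9  (cmp 8,9)
JLT body: taken
R3=26^8=18
R5=M[212]=29
R3=18|29=31
R5=M[212]=29
R3=31|29=31
R7=212+4=216
R1=8+1=9
CMP R1, 9  (cmp 9,9)
JLT body: not taken
R5=29+13=42
halt.
Total executed instructions: 42.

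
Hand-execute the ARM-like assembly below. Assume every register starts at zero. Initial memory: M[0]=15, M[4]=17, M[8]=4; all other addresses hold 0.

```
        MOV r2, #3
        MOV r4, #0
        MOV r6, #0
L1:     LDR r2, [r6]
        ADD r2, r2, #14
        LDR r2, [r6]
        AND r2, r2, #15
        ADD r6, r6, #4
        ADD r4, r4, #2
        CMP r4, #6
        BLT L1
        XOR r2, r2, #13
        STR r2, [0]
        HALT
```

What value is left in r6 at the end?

12

after MOV r2, #3: r2=3
after MOV r4, #0: r4=0
after MOV r6, #0: r6=0
after LDR r2, [r6]: r2=M[0]=15
after ADD r2, r2, #14: r2=15+14=29
after LDR r2, [r6]: r2=M[0]=15
after AND r2, r2, #15: r2=15&15=15
after ADD r6, r6, #4: r6=0+4=4
after ADD r4, r4, #2: r4=0+2=2
CMP r4, #6  (cmp 2,6)
BLT L1: taken
after LDR r2, [r6]: r2=M[4]=17
after ADD r2, r2, #14: r2=17+14=31
after LDR r2, [r6]: r2=M[4]=17
after AND r2, r2, #15: r2=17&15=1
after ADD r6, r6, #4: r6=4+4=8
after ADD r4, r4, #2: r4=2+2=4
CMP r4, #6  (cmp 4,6)
BLT L1: taken
after LDR r2, [r6]: r2=M[8]=4
after ADD r2, r2, #14: r2=4+14=18
after LDR r2, [r6]: r2=M[8]=4
after AND r2, r2, #15: r2=4&15=4
after ADD r6, r6, #4: r6=8+4=12
after ADD r4, r4, #2: r4=4+2=6
CMP r4, #6  (cmp 6,6)
BLT L1: not taken
after XOR r2, r2, #13: r2=4^13=9
STR r2, [0] → M[0]=9
halt.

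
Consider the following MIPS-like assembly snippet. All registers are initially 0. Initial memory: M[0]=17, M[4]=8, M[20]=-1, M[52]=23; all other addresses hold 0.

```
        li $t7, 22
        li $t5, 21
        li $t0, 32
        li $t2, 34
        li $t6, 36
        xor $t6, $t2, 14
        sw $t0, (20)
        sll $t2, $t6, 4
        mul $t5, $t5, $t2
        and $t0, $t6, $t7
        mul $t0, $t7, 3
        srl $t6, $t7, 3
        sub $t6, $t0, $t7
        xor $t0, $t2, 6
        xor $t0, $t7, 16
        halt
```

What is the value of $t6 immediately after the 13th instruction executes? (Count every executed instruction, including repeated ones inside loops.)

44

li $t7, 22 → $t7=22
li $t5, 21 → $t5=21
li $t0, 32 → $t0=32
li $t2, 34 → $t2=34
li $t6, 36 → $t6=36
xor $t6, $t2, 14 → $t6=34^14=44
sw $t0, (20) → M[20]=32
sll $t2, $t6, 4 → $t2=44<<4=704
mul $t5, $t5, $t2 → $t5=21*704=14784
and $t0, $t6, $t7 → $t0=44&22=4
mul $t0, $t7, 3 → $t0=22*3=66
srl $t6, $t7, 3 → $t6=22>>3=2
sub $t6, $t0, $t7 → $t6=66-22=44
After step 13: $t6 = 44.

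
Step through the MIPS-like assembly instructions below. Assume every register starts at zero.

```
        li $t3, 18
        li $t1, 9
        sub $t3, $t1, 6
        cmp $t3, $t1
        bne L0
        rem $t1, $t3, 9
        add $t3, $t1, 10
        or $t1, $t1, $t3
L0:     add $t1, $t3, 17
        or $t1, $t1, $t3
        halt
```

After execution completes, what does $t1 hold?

$t3=18
$t1=9
$t3=9-6=3
cmp $t3, $t1  (cmp 3,9)
bne L0: taken
$t1=3+17=20
$t1=20|3=23
halt.

23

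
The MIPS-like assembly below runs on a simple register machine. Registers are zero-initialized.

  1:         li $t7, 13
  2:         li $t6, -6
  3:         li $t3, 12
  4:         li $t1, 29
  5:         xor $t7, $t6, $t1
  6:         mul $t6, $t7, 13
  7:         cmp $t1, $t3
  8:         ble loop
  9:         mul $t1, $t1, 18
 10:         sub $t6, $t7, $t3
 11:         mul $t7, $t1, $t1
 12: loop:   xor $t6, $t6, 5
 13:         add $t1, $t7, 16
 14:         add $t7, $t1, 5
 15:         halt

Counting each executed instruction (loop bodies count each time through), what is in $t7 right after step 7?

-25

after li $t7, 13: $t7=13
after li $t6, -6: $t6=-6
after li $t3, 12: $t3=12
after li $t1, 29: $t1=29
after xor $t7, $t6, $t1: $t7=(-6)^29=-25
after mul $t6, $t7, 13: $t6=(-25)*13=-325
cmp $t1, $t3  (cmp 29,12)
After step 7: $t7 = -25.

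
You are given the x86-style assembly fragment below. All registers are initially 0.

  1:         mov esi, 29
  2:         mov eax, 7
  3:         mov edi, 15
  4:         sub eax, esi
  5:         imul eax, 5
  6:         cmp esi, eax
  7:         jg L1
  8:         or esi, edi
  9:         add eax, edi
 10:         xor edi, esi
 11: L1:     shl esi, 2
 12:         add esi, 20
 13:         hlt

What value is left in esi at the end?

136

after mov esi, 29: esi=29
after mov eax, 7: eax=7
after mov edi, 15: edi=15
after sub eax, esi: eax=7-29=-22
after imul eax, 5: eax=(-22)*5=-110
cmp esi, eax  (cmp 29,-110)
jg L1: taken
after shl esi, 2: esi=29<<2=116
after add esi, 20: esi=116+20=136
halt.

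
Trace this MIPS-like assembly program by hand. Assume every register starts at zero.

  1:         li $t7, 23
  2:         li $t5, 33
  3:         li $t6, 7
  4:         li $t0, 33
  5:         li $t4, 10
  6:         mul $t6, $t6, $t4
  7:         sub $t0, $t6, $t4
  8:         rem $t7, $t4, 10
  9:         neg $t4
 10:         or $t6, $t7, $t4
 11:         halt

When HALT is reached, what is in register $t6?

-10

$t7=23
$t5=33
$t6=7
$t0=33
$t4=10
$t6=7*10=70
$t0=70-10=60
$t7=10%10=0
$t4=-(10)=-10
$t6=0|(-10)=-10
halt.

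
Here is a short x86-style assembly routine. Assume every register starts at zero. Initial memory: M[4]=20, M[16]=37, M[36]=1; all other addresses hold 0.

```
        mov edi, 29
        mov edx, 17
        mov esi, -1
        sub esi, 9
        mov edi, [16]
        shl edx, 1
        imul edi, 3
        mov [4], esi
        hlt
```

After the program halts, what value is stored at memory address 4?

-10

after mov edi, 29: edi=29
after mov edx, 17: edx=17
after mov esi, -1: esi=-1
after sub esi, 9: esi=(-1)-9=-10
after mov edi, [16]: edi=M[16]=37
after shl edx, 1: edx=17<<1=34
after imul edi, 3: edi=37*3=111
mov [4], esi → M[4]=-10
halt.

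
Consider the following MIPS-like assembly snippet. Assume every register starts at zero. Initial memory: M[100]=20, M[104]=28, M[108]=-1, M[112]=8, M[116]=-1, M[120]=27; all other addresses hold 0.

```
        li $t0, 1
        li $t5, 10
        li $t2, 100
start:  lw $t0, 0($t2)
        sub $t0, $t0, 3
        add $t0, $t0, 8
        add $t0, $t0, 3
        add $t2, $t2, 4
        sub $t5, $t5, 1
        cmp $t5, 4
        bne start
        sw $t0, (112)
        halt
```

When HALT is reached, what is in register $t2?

after li $t0, 1: $t0=1
after li $t5, 10: $t5=10
after li $t2, 100: $t2=100
after lw $t0, 0($t2): $t0=M[100]=20
after sub $t0, $t0, 3: $t0=20-3=17
after add $t0, $t0, 8: $t0=17+8=25
after add $t0, $t0, 3: $t0=25+3=28
after add $t2, $t2, 4: $t2=100+4=104
after sub $t5, $t5, 1: $t5=10-1=9
cmp $t5, 4  (cmp 9,4)
bne start: taken
after lw $t0, 0($t2): $t0=M[104]=28
after sub $t0, $t0, 3: $t0=28-3=25
after add $t0, $t0, 8: $t0=25+8=33
after add $t0, $t0, 3: $t0=33+3=36
after add $t2, $t2, 4: $t2=104+4=108
after sub $t5, $t5, 1: $t5=9-1=8
cmp $t5, 4  (cmp 8,4)
bne start: taken
after lw $t0, 0($t2): $t0=M[108]=-1
after sub $t0, $t0, 3: $t0=(-1)-3=-4
after add $t0, $t0, 8: $t0=(-4)+8=4
after add $t0, $t0, 3: $t0=4+3=7
after add $t2, $t2, 4: $t2=108+4=112
after sub $t5, $t5, 1: $t5=8-1=7
cmp $t5, 4  (cmp 7,4)
bne start: taken
after lw $t0, 0($t2): $t0=M[112]=8
after sub $t0, $t0, 3: $t0=8-3=5
after add $t0, $t0, 8: $t0=5+8=13
after add $t0, $t0, 3: $t0=13+3=16
after add $t2, $t2, 4: $t2=112+4=116
after sub $t5, $t5, 1: $t5=7-1=6
cmp $t5, 4  (cmp 6,4)
bne start: taken
after lw $t0, 0($t2): $t0=M[116]=-1
after sub $t0, $t0, 3: $t0=(-1)-3=-4
after add $t0, $t0, 8: $t0=(-4)+8=4
after add $t0, $t0, 3: $t0=4+3=7
after add $t2, $t2, 4: $t2=116+4=120
after sub $t5, $t5, 1: $t5=6-1=5
cmp $t5, 4  (cmp 5,4)
bne start: taken
after lw $t0, 0($t2): $t0=M[120]=27
after sub $t0, $t0, 3: $t0=27-3=24
after add $t0, $t0, 8: $t0=24+8=32
after add $t0, $t0, 3: $t0=32+3=35
after add $t2, $t2, 4: $t2=120+4=124
after sub $t5, $t5, 1: $t5=5-1=4
cmp $t5, 4  (cmp 4,4)
bne start: not taken
sw $t0, (112) → M[112]=35
halt.

124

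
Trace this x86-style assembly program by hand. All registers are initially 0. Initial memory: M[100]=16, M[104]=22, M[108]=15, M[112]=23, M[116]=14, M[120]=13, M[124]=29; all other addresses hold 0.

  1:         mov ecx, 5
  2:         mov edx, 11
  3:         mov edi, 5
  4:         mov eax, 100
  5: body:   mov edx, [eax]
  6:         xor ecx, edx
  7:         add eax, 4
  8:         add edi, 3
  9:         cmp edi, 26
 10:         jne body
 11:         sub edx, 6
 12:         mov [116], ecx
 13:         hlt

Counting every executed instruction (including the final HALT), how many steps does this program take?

after mov ecx, 5: ecx=5
after mov edx, 11: edx=11
after mov edi, 5: edi=5
after mov eax, 100: eax=100
after mov edx, [eax]: edx=M[100]=16
after xor ecx, edx: ecx=5^16=21
after add eax, 4: eax=100+4=104
after add edi, 3: edi=5+3=8
cmp edi, 26  (cmp 8,26)
jne body: taken
after mov edx, [eax]: edx=M[104]=22
after xor ecx, edx: ecx=21^22=3
after add eax, 4: eax=104+4=108
after add edi, 3: edi=8+3=11
cmp edi, 26  (cmp 11,26)
jne body: taken
after mov edx, [eax]: edx=M[108]=15
after xor ecx, edx: ecx=3^15=12
after add eax, 4: eax=108+4=112
after add edi, 3: edi=11+3=14
cmp edi, 26  (cmp 14,26)
jne body: taken
after mov edx, [eax]: edx=M[112]=23
after xor ecx, edx: ecx=12^23=27
after add eax, 4: eax=112+4=116
after add edi, 3: edi=14+3=17
cmp edi, 26  (cmp 17,26)
jne body: taken
after mov edx, [eax]: edx=M[116]=14
after xor ecx, edx: ecx=27^14=21
after add eax, 4: eax=116+4=120
after add edi, 3: edi=17+3=20
cmp edi, 26  (cmp 20,26)
jne body: taken
after mov edx, [eax]: edx=M[120]=13
after xor ecx, edx: ecx=21^13=24
after add eax, 4: eax=120+4=124
after add edi, 3: edi=20+3=23
cmp edi, 26  (cmp 23,26)
jne body: taken
after mov edx, [eax]: edx=M[124]=29
after xor ecx, edx: ecx=24^29=5
after add eax, 4: eax=124+4=128
after add edi, 3: edi=23+3=26
cmp edi, 26  (cmp 26,26)
jne body: not taken
after sub edx, 6: edx=29-6=23
mov [116], ecx → M[116]=5
halt.
Total executed instructions: 49.

49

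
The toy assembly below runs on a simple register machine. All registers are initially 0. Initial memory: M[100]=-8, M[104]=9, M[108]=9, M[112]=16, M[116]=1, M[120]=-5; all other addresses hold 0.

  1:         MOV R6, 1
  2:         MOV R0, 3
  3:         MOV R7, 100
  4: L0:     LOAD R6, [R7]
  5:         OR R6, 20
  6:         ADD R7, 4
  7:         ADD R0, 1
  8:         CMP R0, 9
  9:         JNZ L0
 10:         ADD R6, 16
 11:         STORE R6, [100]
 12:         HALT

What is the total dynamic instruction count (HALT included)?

42

R6=1
R0=3
R7=100
R6=M[100]=-8
R6=(-8)|20=-4
R7=100+4=104
R0=3+1=4
CMP R0, 9  (cmp 4,9)
JNZ L0: taken
R6=M[104]=9
R6=9|20=29
R7=104+4=108
R0=4+1=5
CMP R0, 9  (cmp 5,9)
JNZ L0: taken
R6=M[108]=9
R6=9|20=29
R7=108+4=112
R0=5+1=6
CMP R0, 9  (cmp 6,9)
JNZ L0: taken
R6=M[112]=16
R6=16|20=20
R7=112+4=116
R0=6+1=7
CMP R0, 9  (cmp 7,9)
JNZ L0: taken
R6=M[116]=1
R6=1|20=21
R7=116+4=120
R0=7+1=8
CMP R0, 9  (cmp 8,9)
JNZ L0: taken
R6=M[120]=-5
R6=(-5)|20=-1
R7=120+4=124
R0=8+1=9
CMP R0, 9  (cmp 9,9)
JNZ L0: not taken
R6=(-1)+16=15
STORE R6, [100] → M[100]=15
halt.
Total executed instructions: 42.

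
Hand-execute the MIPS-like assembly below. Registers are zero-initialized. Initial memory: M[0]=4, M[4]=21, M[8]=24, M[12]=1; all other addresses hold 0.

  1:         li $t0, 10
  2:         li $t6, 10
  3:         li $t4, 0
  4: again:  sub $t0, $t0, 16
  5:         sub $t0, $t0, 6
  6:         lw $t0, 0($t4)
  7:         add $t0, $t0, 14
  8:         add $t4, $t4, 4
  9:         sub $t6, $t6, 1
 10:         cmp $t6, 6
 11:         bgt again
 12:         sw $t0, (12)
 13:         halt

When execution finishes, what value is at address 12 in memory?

$t0=10
$t6=10
$t4=0
$t0=10-16=-6
$t0=(-6)-6=-12
$t0=M[0]=4
$t0=4+14=18
$t4=0+4=4
$t6=10-1=9
cmp $t6, 6  (cmp 9,6)
bgt again: taken
$t0=18-16=2
$t0=2-6=-4
$t0=M[4]=21
$t0=21+14=35
$t4=4+4=8
$t6=9-1=8
cmp $t6, 6  (cmp 8,6)
bgt again: taken
$t0=35-16=19
$t0=19-6=13
$t0=M[8]=24
$t0=24+14=38
$t4=8+4=12
$t6=8-1=7
cmp $t6, 6  (cmp 7,6)
bgt again: taken
$t0=38-16=22
$t0=22-6=16
$t0=M[12]=1
$t0=1+14=15
$t4=12+4=16
$t6=7-1=6
cmp $t6, 6  (cmp 6,6)
bgt again: not taken
sw $t0, (12) → M[12]=15
halt.

15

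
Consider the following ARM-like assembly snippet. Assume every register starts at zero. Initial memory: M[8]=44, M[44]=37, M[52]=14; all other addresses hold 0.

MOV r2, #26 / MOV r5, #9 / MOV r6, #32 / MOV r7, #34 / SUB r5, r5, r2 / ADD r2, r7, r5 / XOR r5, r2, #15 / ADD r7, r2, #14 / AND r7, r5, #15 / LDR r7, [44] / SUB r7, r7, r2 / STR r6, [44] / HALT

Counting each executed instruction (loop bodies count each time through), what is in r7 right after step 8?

MOV r2, #26 → r2=26
MOV r5, #9 → r5=9
MOV r6, #32 → r6=32
MOV r7, #34 → r7=34
SUB r5, r5, r2 → r5=9-26=-17
ADD r2, r7, r5 → r2=34+(-17)=17
XOR r5, r2, #15 → r5=17^15=30
ADD r7, r2, #14 → r7=17+14=31
After step 8: r7 = 31.

31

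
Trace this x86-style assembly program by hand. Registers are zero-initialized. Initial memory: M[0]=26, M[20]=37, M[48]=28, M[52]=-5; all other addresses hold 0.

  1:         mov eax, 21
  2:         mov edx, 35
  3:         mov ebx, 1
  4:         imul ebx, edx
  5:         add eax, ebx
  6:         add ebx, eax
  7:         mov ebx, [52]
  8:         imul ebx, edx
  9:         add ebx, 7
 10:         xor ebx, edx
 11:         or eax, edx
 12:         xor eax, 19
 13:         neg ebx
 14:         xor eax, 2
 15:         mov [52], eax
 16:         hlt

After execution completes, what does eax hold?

42

eax=21
edx=35
ebx=1
ebx=1*35=35
eax=21+35=56
ebx=35+56=91
ebx=M[52]=-5
ebx=(-5)*35=-175
ebx=(-175)+7=-168
ebx=(-168)^35=-133
eax=56|35=59
eax=59^19=40
ebx=-(-133)=133
eax=40^2=42
mov [52], eax → M[52]=42
halt.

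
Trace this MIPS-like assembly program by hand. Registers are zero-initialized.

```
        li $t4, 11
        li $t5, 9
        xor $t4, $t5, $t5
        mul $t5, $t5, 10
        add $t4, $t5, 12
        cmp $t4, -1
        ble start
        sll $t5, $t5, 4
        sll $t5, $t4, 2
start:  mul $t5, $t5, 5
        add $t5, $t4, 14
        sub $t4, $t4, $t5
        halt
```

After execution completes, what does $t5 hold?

$t4=11
$t5=9
$t4=9^9=0
$t5=9*10=90
$t4=90+12=102
cmp $t4, -1  (cmp 102,-1)
ble start: not taken
$t5=90<<4=1440
$t5=102<<2=408
$t5=408*5=2040
$t5=102+14=116
$t4=102-116=-14
halt.

116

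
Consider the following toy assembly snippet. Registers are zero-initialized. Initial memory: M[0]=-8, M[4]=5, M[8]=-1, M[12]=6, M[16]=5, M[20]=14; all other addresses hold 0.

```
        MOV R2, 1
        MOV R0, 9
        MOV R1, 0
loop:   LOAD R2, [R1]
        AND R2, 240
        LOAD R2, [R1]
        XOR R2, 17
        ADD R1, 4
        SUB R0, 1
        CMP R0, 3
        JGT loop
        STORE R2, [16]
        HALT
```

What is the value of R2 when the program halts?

MOV R2, 1 → R2=1
MOV R0, 9 → R0=9
MOV R1, 0 → R1=0
LOAD R2, [R1] → R2=M[0]=-8
AND R2, 240 → R2=(-8)&240=240
LOAD R2, [R1] → R2=M[0]=-8
XOR R2, 17 → R2=(-8)^17=-23
ADD R1, 4 → R1=0+4=4
SUB R0, 1 → R0=9-1=8
CMP R0, 3  (cmp 8,3)
JGT loop: taken
LOAD R2, [R1] → R2=M[4]=5
AND R2, 240 → R2=5&240=0
LOAD R2, [R1] → R2=M[4]=5
XOR R2, 17 → R2=5^17=20
ADD R1, 4 → R1=4+4=8
SUB R0, 1 → R0=8-1=7
CMP R0, 3  (cmp 7,3)
JGT loop: taken
LOAD R2, [R1] → R2=M[8]=-1
AND R2, 240 → R2=(-1)&240=240
LOAD R2, [R1] → R2=M[8]=-1
XOR R2, 17 → R2=(-1)^17=-18
ADD R1, 4 → R1=8+4=12
SUB R0, 1 → R0=7-1=6
CMP R0, 3  (cmp 6,3)
JGT loop: taken
LOAD R2, [R1] → R2=M[12]=6
AND R2, 240 → R2=6&240=0
LOAD R2, [R1] → R2=M[12]=6
XOR R2, 17 → R2=6^17=23
ADD R1, 4 → R1=12+4=16
SUB R0, 1 → R0=6-1=5
CMP R0, 3  (cmp 5,3)
JGT loop: taken
LOAD R2, [R1] → R2=M[16]=5
AND R2, 240 → R2=5&240=0
LOAD R2, [R1] → R2=M[16]=5
XOR R2, 17 → R2=5^17=20
ADD R1, 4 → R1=16+4=20
SUB R0, 1 → R0=5-1=4
CMP R0, 3  (cmp 4,3)
JGT loop: taken
LOAD R2, [R1] → R2=M[20]=14
AND R2, 240 → R2=14&240=0
LOAD R2, [R1] → R2=M[20]=14
XOR R2, 17 → R2=14^17=31
ADD R1, 4 → R1=20+4=24
SUB R0, 1 → R0=4-1=3
CMP R0, 3  (cmp 3,3)
JGT loop: not taken
STORE R2, [16] → M[16]=31
halt.

31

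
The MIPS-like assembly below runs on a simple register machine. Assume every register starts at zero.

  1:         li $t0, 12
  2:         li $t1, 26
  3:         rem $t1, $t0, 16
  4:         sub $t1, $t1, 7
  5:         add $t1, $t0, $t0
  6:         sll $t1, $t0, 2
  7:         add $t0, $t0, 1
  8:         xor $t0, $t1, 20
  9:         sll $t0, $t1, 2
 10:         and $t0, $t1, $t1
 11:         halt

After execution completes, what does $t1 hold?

after li $t0, 12: $t0=12
after li $t1, 26: $t1=26
after rem $t1, $t0, 16: $t1=12%16=12
after sub $t1, $t1, 7: $t1=12-7=5
after add $t1, $t0, $t0: $t1=12+12=24
after sll $t1, $t0, 2: $t1=12<<2=48
after add $t0, $t0, 1: $t0=12+1=13
after xor $t0, $t1, 20: $t0=48^20=36
after sll $t0, $t1, 2: $t0=48<<2=192
after and $t0, $t1, $t1: $t0=48&48=48
halt.

48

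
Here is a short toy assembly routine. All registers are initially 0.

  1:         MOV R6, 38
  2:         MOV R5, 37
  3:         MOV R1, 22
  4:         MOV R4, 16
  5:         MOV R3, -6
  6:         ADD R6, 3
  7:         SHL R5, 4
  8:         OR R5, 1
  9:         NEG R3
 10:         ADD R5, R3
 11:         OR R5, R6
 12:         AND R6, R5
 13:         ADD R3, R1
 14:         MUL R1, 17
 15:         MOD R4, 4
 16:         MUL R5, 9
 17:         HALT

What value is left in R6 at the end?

41

R6=38
R5=37
R1=22
R4=16
R3=-6
R6=38+3=41
R5=37<<4=592
R5=592|1=593
R3=-(-6)=6
R5=593+6=599
R5=599|41=639
R6=41&639=41
R3=6+22=28
R1=22*17=374
R4=16%4=0
R5=639*9=5751
halt.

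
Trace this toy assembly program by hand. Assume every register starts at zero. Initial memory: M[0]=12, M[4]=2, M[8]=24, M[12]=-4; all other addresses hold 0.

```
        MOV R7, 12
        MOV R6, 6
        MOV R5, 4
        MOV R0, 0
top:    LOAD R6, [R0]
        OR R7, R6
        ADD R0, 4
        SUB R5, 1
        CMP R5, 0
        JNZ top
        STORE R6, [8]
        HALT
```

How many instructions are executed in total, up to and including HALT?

30

after MOV R7, 12: R7=12
after MOV R6, 6: R6=6
after MOV R5, 4: R5=4
after MOV R0, 0: R0=0
after LOAD R6, [R0]: R6=M[0]=12
after OR R7, R6: R7=12|12=12
after ADD R0, 4: R0=0+4=4
after SUB R5, 1: R5=4-1=3
CMP R5, 0  (cmp 3,0)
JNZ top: taken
after LOAD R6, [R0]: R6=M[4]=2
after OR R7, R6: R7=12|2=14
after ADD R0, 4: R0=4+4=8
after SUB R5, 1: R5=3-1=2
CMP R5, 0  (cmp 2,0)
JNZ top: taken
after LOAD R6, [R0]: R6=M[8]=24
after OR R7, R6: R7=14|24=30
after ADD R0, 4: R0=8+4=12
after SUB R5, 1: R5=2-1=1
CMP R5, 0  (cmp 1,0)
JNZ top: taken
after LOAD R6, [R0]: R6=M[12]=-4
after OR R7, R6: R7=30|(-4)=-2
after ADD R0, 4: R0=12+4=16
after SUB R5, 1: R5=1-1=0
CMP R5, 0  (cmp 0,0)
JNZ top: not taken
STORE R6, [8] → M[8]=-4
halt.
Total executed instructions: 30.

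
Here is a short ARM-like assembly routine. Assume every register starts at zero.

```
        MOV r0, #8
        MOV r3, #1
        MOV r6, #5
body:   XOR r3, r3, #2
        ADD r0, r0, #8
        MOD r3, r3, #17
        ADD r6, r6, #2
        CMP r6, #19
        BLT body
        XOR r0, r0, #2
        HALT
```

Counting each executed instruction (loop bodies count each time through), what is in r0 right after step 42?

r0=8
r3=1
r6=5
r3=1^2=3
r0=8+8=16
r3=3%17=3
r6=5+2=7
CMP r6, #19  (cmp 7,19)
BLT body: taken
r3=3^2=1
r0=16+8=24
r3=1%17=1
r6=7+2=9
CMP r6, #19  (cmp 9,19)
BLT body: taken
r3=1^2=3
r0=24+8=32
r3=3%17=3
r6=9+2=11
CMP r6, #19  (cmp 11,19)
BLT body: taken
r3=3^2=1
r0=32+8=40
r3=1%17=1
r6=11+2=13
CMP r6, #19  (cmp 13,19)
BLT body: taken
r3=1^2=3
r0=40+8=48
r3=3%17=3
r6=13+2=15
CMP r6, #19  (cmp 15,19)
BLT body: taken
r3=3^2=1
r0=48+8=56
r3=1%17=1
r6=15+2=17
CMP r6, #19  (cmp 17,19)
BLT body: taken
r3=1^2=3
r0=56+8=64
r3=3%17=3
After step 42: r0 = 64.

64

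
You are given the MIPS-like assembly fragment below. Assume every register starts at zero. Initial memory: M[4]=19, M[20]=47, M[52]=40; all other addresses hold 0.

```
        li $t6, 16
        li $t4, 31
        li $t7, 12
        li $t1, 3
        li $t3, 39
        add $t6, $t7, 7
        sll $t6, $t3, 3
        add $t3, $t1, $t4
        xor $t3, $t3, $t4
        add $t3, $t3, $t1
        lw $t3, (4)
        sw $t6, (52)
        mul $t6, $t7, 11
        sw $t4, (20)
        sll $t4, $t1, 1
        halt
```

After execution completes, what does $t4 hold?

li $t6, 16 → $t6=16
li $t4, 31 → $t4=31
li $t7, 12 → $t7=12
li $t1, 3 → $t1=3
li $t3, 39 → $t3=39
add $t6, $t7, 7 → $t6=12+7=19
sll $t6, $t3, 3 → $t6=39<<3=312
add $t3, $t1, $t4 → $t3=3+31=34
xor $t3, $t3, $t4 → $t3=34^31=61
add $t3, $t3, $t1 → $t3=61+3=64
lw $t3, (4) → $t3=M[4]=19
sw $t6, (52) → M[52]=312
mul $t6, $t7, 11 → $t6=12*11=132
sw $t4, (20) → M[20]=31
sll $t4, $t1, 1 → $t4=3<<1=6
halt.

6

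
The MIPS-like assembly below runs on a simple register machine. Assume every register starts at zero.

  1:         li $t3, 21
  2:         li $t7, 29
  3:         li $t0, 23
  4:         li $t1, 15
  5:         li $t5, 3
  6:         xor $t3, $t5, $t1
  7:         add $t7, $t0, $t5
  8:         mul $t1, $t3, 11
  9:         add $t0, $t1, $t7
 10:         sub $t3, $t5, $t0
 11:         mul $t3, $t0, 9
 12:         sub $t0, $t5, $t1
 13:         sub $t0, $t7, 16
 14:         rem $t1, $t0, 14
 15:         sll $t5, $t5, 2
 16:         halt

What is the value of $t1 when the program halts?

after li $t3, 21: $t3=21
after li $t7, 29: $t7=29
after li $t0, 23: $t0=23
after li $t1, 15: $t1=15
after li $t5, 3: $t5=3
after xor $t3, $t5, $t1: $t3=3^15=12
after add $t7, $t0, $t5: $t7=23+3=26
after mul $t1, $t3, 11: $t1=12*11=132
after add $t0, $t1, $t7: $t0=132+26=158
after sub $t3, $t5, $t0: $t3=3-158=-155
after mul $t3, $t0, 9: $t3=158*9=1422
after sub $t0, $t5, $t1: $t0=3-132=-129
after sub $t0, $t7, 16: $t0=26-16=10
after rem $t1, $t0, 14: $t1=10%14=10
after sll $t5, $t5, 2: $t5=3<<2=12
halt.

10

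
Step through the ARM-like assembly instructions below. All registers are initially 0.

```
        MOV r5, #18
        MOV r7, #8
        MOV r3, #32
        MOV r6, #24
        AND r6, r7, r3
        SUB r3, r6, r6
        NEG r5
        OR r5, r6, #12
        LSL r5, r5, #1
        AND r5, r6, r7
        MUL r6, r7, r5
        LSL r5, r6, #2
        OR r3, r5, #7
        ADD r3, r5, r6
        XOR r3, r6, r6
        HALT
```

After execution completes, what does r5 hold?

after MOV r5, #18: r5=18
after MOV r7, #8: r7=8
after MOV r3, #32: r3=32
after MOV r6, #24: r6=24
after AND r6, r7, r3: r6=8&32=0
after SUB r3, r6, r6: r3=0-0=0
after NEG r5: r5=-(18)=-18
after OR r5, r6, #12: r5=0|12=12
after LSL r5, r5, #1: r5=12<<1=24
after AND r5, r6, r7: r5=0&8=0
after MUL r6, r7, r5: r6=8*0=0
after LSL r5, r6, #2: r5=0<<2=0
after OR r3, r5, #7: r3=0|7=7
after ADD r3, r5, r6: r3=0+0=0
after XOR r3, r6, r6: r3=0^0=0
halt.

0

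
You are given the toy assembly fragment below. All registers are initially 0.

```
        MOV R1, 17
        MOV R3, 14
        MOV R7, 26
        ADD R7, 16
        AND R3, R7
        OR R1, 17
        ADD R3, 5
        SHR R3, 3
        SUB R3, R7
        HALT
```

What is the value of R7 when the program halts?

R1=17
R3=14
R7=26
R7=26+16=42
R3=14&42=10
R1=17|17=17
R3=10+5=15
R3=15>>3=1
R3=1-42=-41
halt.

42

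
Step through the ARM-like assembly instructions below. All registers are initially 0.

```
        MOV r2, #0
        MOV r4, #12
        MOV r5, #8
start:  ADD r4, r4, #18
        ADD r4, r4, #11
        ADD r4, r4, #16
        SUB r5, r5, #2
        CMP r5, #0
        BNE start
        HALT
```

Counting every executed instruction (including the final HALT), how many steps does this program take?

after MOV r2, #0: r2=0
after MOV r4, #12: r4=12
after MOV r5, #8: r5=8
after ADD r4, r4, #18: r4=12+18=30
after ADD r4, r4, #11: r4=30+11=41
after ADD r4, r4, #16: r4=41+16=57
after SUB r5, r5, #2: r5=8-2=6
CMP r5, #0  (cmp 6,0)
BNE start: taken
after ADD r4, r4, #18: r4=57+18=75
after ADD r4, r4, #11: r4=75+11=86
after ADD r4, r4, #16: r4=86+16=102
after SUB r5, r5, #2: r5=6-2=4
CMP r5, #0  (cmp 4,0)
BNE start: taken
after ADD r4, r4, #18: r4=102+18=120
after ADD r4, r4, #11: r4=120+11=131
after ADD r4, r4, #16: r4=131+16=147
after SUB r5, r5, #2: r5=4-2=2
CMP r5, #0  (cmp 2,0)
BNE start: taken
after ADD r4, r4, #18: r4=147+18=165
after ADD r4, r4, #11: r4=165+11=176
after ADD r4, r4, #16: r4=176+16=192
after SUB r5, r5, #2: r5=2-2=0
CMP r5, #0  (cmp 0,0)
BNE start: not taken
halt.
Total executed instructions: 28.

28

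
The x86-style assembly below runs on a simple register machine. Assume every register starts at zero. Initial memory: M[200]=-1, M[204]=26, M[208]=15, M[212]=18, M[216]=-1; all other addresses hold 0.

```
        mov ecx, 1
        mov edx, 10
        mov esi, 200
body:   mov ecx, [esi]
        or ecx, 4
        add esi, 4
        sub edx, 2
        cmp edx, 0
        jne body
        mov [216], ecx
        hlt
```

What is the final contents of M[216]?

-1

ecx=1
edx=10
esi=200
ecx=M[200]=-1
ecx=(-1)|4=-1
esi=200+4=204
edx=10-2=8
cmp edx, 0  (cmp 8,0)
jne body: taken
ecx=M[204]=26
ecx=26|4=30
esi=204+4=208
edx=8-2=6
cmp edx, 0  (cmp 6,0)
jne body: taken
ecx=M[208]=15
ecx=15|4=15
esi=208+4=212
edx=6-2=4
cmp edx, 0  (cmp 4,0)
jne body: taken
ecx=M[212]=18
ecx=18|4=22
esi=212+4=216
edx=4-2=2
cmp edx, 0  (cmp 2,0)
jne body: taken
ecx=M[216]=-1
ecx=(-1)|4=-1
esi=216+4=220
edx=2-2=0
cmp edx, 0  (cmp 0,0)
jne body: not taken
mov [216], ecx → M[216]=-1
halt.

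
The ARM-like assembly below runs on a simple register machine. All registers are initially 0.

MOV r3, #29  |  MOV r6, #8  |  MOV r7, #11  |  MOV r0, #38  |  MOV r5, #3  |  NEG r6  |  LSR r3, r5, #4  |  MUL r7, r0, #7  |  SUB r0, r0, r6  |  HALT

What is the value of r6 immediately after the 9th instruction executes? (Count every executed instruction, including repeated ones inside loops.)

-8

after MOV r3, #29: r3=29
after MOV r6, #8: r6=8
after MOV r7, #11: r7=11
after MOV r0, #38: r0=38
after MOV r5, #3: r5=3
after NEG r6: r6=-(8)=-8
after LSR r3, r5, #4: r3=3>>4=0
after MUL r7, r0, #7: r7=38*7=266
after SUB r0, r0, r6: r0=38-(-8)=46
After step 9: r6 = -8.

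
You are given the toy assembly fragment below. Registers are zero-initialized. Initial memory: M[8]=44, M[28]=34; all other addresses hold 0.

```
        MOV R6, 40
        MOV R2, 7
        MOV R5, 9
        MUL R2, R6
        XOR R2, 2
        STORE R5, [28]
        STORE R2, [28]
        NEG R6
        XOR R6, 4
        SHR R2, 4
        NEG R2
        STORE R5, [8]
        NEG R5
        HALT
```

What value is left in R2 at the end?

after MOV R6, 40: R6=40
after MOV R2, 7: R2=7
after MOV R5, 9: R5=9
after MUL R2, R6: R2=7*40=280
after XOR R2, 2: R2=280^2=282
STORE R5, [28] → M[28]=9
STORE R2, [28] → M[28]=282
after NEG R6: R6=-(40)=-40
after XOR R6, 4: R6=(-40)^4=-36
after SHR R2, 4: R2=282>>4=17
after NEG R2: R2=-(17)=-17
STORE R5, [8] → M[8]=9
after NEG R5: R5=-(9)=-9
halt.

-17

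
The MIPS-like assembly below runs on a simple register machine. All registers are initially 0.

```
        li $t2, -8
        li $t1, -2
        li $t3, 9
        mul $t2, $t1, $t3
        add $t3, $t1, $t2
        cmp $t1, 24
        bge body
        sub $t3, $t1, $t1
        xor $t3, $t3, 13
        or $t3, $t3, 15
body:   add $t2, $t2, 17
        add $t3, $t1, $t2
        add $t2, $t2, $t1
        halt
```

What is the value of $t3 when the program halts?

-3

after li $t2, -8: $t2=-8
after li $t1, -2: $t1=-2
after li $t3, 9: $t3=9
after mul $t2, $t1, $t3: $t2=(-2)*9=-18
after add $t3, $t1, $t2: $t3=(-2)+(-18)=-20
cmp $t1, 24  (cmp -2,24)
bge body: not taken
after sub $t3, $t1, $t1: $t3=(-2)-(-2)=0
after xor $t3, $t3, 13: $t3=0^13=13
after or $t3, $t3, 15: $t3=13|15=15
after add $t2, $t2, 17: $t2=(-18)+17=-1
after add $t3, $t1, $t2: $t3=(-2)+(-1)=-3
after add $t2, $t2, $t1: $t2=(-1)+(-2)=-3
halt.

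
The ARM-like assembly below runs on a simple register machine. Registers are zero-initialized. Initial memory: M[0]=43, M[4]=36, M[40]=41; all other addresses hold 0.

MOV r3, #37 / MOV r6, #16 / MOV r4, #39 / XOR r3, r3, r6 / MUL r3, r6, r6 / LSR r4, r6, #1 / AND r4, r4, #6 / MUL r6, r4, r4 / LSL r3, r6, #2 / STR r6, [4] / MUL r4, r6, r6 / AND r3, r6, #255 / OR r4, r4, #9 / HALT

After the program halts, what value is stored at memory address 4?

MOV r3, #37 → r3=37
MOV r6, #16 → r6=16
MOV r4, #39 → r4=39
XOR r3, r3, r6 → r3=37^16=53
MUL r3, r6, r6 → r3=16*16=256
LSR r4, r6, #1 → r4=16>>1=8
AND r4, r4, #6 → r4=8&6=0
MUL r6, r4, r4 → r6=0*0=0
LSL r3, r6, #2 → r3=0<<2=0
STR r6, [4] → M[4]=0
MUL r4, r6, r6 → r4=0*0=0
AND r3, r6, #255 → r3=0&255=0
OR r4, r4, #9 → r4=0|9=9
halt.

0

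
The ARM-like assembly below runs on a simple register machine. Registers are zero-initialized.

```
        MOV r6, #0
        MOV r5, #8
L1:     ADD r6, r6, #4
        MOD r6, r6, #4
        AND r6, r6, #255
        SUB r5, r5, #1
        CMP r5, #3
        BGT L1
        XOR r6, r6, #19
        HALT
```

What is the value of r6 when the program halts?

19

r6=0
r5=8
r6=0+4=4
r6=4%4=0
r6=0&255=0
r5=8-1=7
CMP r5, #3  (cmp 7,3)
BGT L1: taken
r6=0+4=4
r6=4%4=0
r6=0&255=0
r5=7-1=6
CMP r5, #3  (cmp 6,3)
BGT L1: taken
r6=0+4=4
r6=4%4=0
r6=0&255=0
r5=6-1=5
CMP r5, #3  (cmp 5,3)
BGT L1: taken
r6=0+4=4
r6=4%4=0
r6=0&255=0
r5=5-1=4
CMP r5, #3  (cmp 4,3)
BGT L1: taken
r6=0+4=4
r6=4%4=0
r6=0&255=0
r5=4-1=3
CMP r5, #3  (cmp 3,3)
BGT L1: not taken
r6=0^19=19
halt.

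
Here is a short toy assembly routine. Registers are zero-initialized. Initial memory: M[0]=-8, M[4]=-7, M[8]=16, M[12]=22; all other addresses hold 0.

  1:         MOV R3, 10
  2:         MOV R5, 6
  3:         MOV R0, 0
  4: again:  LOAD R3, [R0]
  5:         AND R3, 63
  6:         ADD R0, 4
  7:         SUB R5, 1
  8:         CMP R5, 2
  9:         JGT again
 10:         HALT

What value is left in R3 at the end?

after MOV R3, 10: R3=10
after MOV R5, 6: R5=6
after MOV R0, 0: R0=0
after LOAD R3, [R0]: R3=M[0]=-8
after AND R3, 63: R3=(-8)&63=56
after ADD R0, 4: R0=0+4=4
after SUB R5, 1: R5=6-1=5
CMP R5, 2  (cmp 5,2)
JGT again: taken
after LOAD R3, [R0]: R3=M[4]=-7
after AND R3, 63: R3=(-7)&63=57
after ADD R0, 4: R0=4+4=8
after SUB R5, 1: R5=5-1=4
CMP R5, 2  (cmp 4,2)
JGT again: taken
after LOAD R3, [R0]: R3=M[8]=16
after AND R3, 63: R3=16&63=16
after ADD R0, 4: R0=8+4=12
after SUB R5, 1: R5=4-1=3
CMP R5, 2  (cmp 3,2)
JGT again: taken
after LOAD R3, [R0]: R3=M[12]=22
after AND R3, 63: R3=22&63=22
after ADD R0, 4: R0=12+4=16
after SUB R5, 1: R5=3-1=2
CMP R5, 2  (cmp 2,2)
JGT again: not taken
halt.

22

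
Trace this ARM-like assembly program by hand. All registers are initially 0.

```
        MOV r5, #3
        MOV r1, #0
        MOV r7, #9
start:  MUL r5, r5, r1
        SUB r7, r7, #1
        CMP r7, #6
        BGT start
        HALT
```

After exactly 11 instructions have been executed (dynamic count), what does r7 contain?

after MOV r5, #3: r5=3
after MOV r1, #0: r1=0
after MOV r7, #9: r7=9
after MUL r5, r5, r1: r5=3*0=0
after SUB r7, r7, #1: r7=9-1=8
CMP r7, #6  (cmp 8,6)
BGT start: taken
after MUL r5, r5, r1: r5=0*0=0
after SUB r7, r7, #1: r7=8-1=7
CMP r7, #6  (cmp 7,6)
BGT start: taken
After step 11: r7 = 7.

7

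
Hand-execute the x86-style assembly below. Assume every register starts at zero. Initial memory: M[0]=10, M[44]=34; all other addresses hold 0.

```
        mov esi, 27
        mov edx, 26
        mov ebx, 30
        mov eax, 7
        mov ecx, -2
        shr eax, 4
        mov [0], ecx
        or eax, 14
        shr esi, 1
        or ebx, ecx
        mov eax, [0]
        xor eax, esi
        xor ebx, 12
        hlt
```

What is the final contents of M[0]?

-2

esi=27
edx=26
ebx=30
eax=7
ecx=-2
eax=7>>4=0
mov [0], ecx → M[0]=-2
eax=0|14=14
esi=27>>1=13
ebx=30|(-2)=-2
eax=M[0]=-2
eax=(-2)^13=-13
ebx=(-2)^12=-14
halt.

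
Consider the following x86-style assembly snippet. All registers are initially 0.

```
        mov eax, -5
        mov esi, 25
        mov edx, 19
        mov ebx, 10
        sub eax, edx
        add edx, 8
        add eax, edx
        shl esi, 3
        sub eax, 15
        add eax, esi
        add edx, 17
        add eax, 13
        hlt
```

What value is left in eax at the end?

after mov eax, -5: eax=-5
after mov esi, 25: esi=25
after mov edx, 19: edx=19
after mov ebx, 10: ebx=10
after sub eax, edx: eax=(-5)-19=-24
after add edx, 8: edx=19+8=27
after add eax, edx: eax=(-24)+27=3
after shl esi, 3: esi=25<<3=200
after sub eax, 15: eax=3-15=-12
after add eax, esi: eax=(-12)+200=188
after add edx, 17: edx=27+17=44
after add eax, 13: eax=188+13=201
halt.

201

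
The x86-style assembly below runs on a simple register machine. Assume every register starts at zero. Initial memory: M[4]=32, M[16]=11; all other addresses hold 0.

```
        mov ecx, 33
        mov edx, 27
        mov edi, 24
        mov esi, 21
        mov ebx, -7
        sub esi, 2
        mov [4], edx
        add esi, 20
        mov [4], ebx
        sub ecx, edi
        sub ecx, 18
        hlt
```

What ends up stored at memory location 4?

ecx=33
edx=27
edi=24
esi=21
ebx=-7
esi=21-2=19
mov [4], edx → M[4]=27
esi=19+20=39
mov [4], ebx → M[4]=-7
ecx=33-24=9
ecx=9-18=-9
halt.

-7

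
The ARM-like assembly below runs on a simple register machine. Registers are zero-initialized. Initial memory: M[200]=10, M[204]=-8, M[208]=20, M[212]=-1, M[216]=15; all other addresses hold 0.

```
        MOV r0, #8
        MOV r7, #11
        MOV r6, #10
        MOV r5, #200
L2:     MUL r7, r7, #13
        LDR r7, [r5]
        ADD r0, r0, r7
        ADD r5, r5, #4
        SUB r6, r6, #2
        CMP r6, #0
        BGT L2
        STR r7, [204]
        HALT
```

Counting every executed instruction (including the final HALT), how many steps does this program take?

41

MOV r0, #8 → r0=8
MOV r7, #11 → r7=11
MOV r6, #10 → r6=10
MOV r5, #200 → r5=200
MUL r7, r7, #13 → r7=11*13=143
LDR r7, [r5] → r7=M[200]=10
ADD r0, r0, r7 → r0=8+10=18
ADD r5, r5, #4 → r5=200+4=204
SUB r6, r6, #2 → r6=10-2=8
CMP r6, #0  (cmp 8,0)
BGT L2: taken
MUL r7, r7, #13 → r7=10*13=130
LDR r7, [r5] → r7=M[204]=-8
ADD r0, r0, r7 → r0=18+(-8)=10
ADD r5, r5, #4 → r5=204+4=208
SUB r6, r6, #2 → r6=8-2=6
CMP r6, #0  (cmp 6,0)
BGT L2: taken
MUL r7, r7, #13 → r7=(-8)*13=-104
LDR r7, [r5] → r7=M[208]=20
ADD r0, r0, r7 → r0=10+20=30
ADD r5, r5, #4 → r5=208+4=212
SUB r6, r6, #2 → r6=6-2=4
CMP r6, #0  (cmp 4,0)
BGT L2: taken
MUL r7, r7, #13 → r7=20*13=260
LDR r7, [r5] → r7=M[212]=-1
ADD r0, r0, r7 → r0=30+(-1)=29
ADD r5, r5, #4 → r5=212+4=216
SUB r6, r6, #2 → r6=4-2=2
CMP r6, #0  (cmp 2,0)
BGT L2: taken
MUL r7, r7, #13 → r7=(-1)*13=-13
LDR r7, [r5] → r7=M[216]=15
ADD r0, r0, r7 → r0=29+15=44
ADD r5, r5, #4 → r5=216+4=220
SUB r6, r6, #2 → r6=2-2=0
CMP r6, #0  (cmp 0,0)
BGT L2: not taken
STR r7, [204] → M[204]=15
halt.
Total executed instructions: 41.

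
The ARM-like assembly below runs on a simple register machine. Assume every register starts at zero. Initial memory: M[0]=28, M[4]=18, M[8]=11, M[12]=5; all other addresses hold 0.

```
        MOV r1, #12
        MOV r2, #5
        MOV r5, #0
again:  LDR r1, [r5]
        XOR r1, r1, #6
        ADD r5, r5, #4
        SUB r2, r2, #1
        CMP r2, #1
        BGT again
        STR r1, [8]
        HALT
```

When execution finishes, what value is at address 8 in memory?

3

after MOV r1, #12: r1=12
after MOV r2, #5: r2=5
after MOV r5, #0: r5=0
after LDR r1, [r5]: r1=M[0]=28
after XOR r1, r1, #6: r1=28^6=26
after ADD r5, r5, #4: r5=0+4=4
after SUB r2, r2, #1: r2=5-1=4
CMP r2, #1  (cmp 4,1)
BGT again: taken
after LDR r1, [r5]: r1=M[4]=18
after XOR r1, r1, #6: r1=18^6=20
after ADD r5, r5, #4: r5=4+4=8
after SUB r2, r2, #1: r2=4-1=3
CMP r2, #1  (cmp 3,1)
BGT again: taken
after LDR r1, [r5]: r1=M[8]=11
after XOR r1, r1, #6: r1=11^6=13
after ADD r5, r5, #4: r5=8+4=12
after SUB r2, r2, #1: r2=3-1=2
CMP r2, #1  (cmp 2,1)
BGT again: taken
after LDR r1, [r5]: r1=M[12]=5
after XOR r1, r1, #6: r1=5^6=3
after ADD r5, r5, #4: r5=12+4=16
after SUB r2, r2, #1: r2=2-1=1
CMP r2, #1  (cmp 1,1)
BGT again: not taken
STR r1, [8] → M[8]=3
halt.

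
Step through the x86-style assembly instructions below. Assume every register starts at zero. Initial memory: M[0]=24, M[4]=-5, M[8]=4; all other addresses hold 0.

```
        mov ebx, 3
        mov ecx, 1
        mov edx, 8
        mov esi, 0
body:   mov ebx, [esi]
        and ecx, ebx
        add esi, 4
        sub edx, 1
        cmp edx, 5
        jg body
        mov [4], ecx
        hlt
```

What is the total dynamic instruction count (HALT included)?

after mov ebx, 3: ebx=3
after mov ecx, 1: ecx=1
after mov edx, 8: edx=8
after mov esi, 0: esi=0
after mov ebx, [esi]: ebx=M[0]=24
after and ecx, ebx: ecx=1&24=0
after add esi, 4: esi=0+4=4
after sub edx, 1: edx=8-1=7
cmp edx, 5  (cmp 7,5)
jg body: taken
after mov ebx, [esi]: ebx=M[4]=-5
after and ecx, ebx: ecx=0&(-5)=0
after add esi, 4: esi=4+4=8
after sub edx, 1: edx=7-1=6
cmp edx, 5  (cmp 6,5)
jg body: taken
after mov ebx, [esi]: ebx=M[8]=4
after and ecx, ebx: ecx=0&4=0
after add esi, 4: esi=8+4=12
after sub edx, 1: edx=6-1=5
cmp edx, 5  (cmp 5,5)
jg body: not taken
mov [4], ecx → M[4]=0
halt.
Total executed instructions: 24.

24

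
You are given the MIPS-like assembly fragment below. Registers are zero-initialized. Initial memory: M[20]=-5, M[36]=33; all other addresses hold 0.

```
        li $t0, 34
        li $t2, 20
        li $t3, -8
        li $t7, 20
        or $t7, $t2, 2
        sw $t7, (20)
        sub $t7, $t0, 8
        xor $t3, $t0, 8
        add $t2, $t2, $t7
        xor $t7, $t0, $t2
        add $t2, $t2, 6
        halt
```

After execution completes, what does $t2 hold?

52

li $t0, 34 → $t0=34
li $t2, 20 → $t2=20
li $t3, -8 → $t3=-8
li $t7, 20 → $t7=20
or $t7, $t2, 2 → $t7=20|2=22
sw $t7, (20) → M[20]=22
sub $t7, $t0, 8 → $t7=34-8=26
xor $t3, $t0, 8 → $t3=34^8=42
add $t2, $t2, $t7 → $t2=20+26=46
xor $t7, $t0, $t2 → $t7=34^46=12
add $t2, $t2, 6 → $t2=46+6=52
halt.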